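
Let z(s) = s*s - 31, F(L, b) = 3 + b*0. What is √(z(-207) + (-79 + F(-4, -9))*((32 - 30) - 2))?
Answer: √42818 ≈ 206.93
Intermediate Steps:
F(L, b) = 3 (F(L, b) = 3 + 0 = 3)
z(s) = -31 + s² (z(s) = s² - 31 = -31 + s²)
√(z(-207) + (-79 + F(-4, -9))*((32 - 30) - 2)) = √((-31 + (-207)²) + (-79 + 3)*((32 - 30) - 2)) = √((-31 + 42849) - 76*(2 - 2)) = √(42818 - 76*0) = √(42818 + 0) = √42818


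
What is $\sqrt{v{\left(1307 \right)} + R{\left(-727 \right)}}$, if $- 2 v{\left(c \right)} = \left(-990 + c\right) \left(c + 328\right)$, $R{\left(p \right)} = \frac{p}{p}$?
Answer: $\frac{i \sqrt{1036586}}{2} \approx 509.06 i$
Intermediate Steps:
$R{\left(p \right)} = 1$
$v{\left(c \right)} = - \frac{\left(-990 + c\right) \left(328 + c\right)}{2}$ ($v{\left(c \right)} = - \frac{\left(-990 + c\right) \left(c + 328\right)}{2} = - \frac{\left(-990 + c\right) \left(328 + c\right)}{2}$)
$\sqrt{v{\left(1307 \right)} + R{\left(-727 \right)}} = \sqrt{\left(162360 + 331 \cdot 1307 - \frac{1307^{2}}{2}\right) + 1} = \sqrt{\left(162360 + 432617 - \frac{1708249}{2}\right) + 1} = \sqrt{- \frac{518295}{2} + 1} = \sqrt{- \frac{518293}{2}} = \frac{i \sqrt{1036586}}{2}$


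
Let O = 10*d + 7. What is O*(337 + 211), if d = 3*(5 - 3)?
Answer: 36716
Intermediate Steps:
d = 6 (d = 3*2 = 6)
O = 67 (O = 10*6 + 7 = 60 + 7 = 67)
O*(337 + 211) = 67*(337 + 211) = 67*548 = 36716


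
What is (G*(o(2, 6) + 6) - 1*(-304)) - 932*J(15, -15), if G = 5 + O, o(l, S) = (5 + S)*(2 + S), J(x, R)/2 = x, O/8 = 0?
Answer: -27186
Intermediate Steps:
O = 0 (O = 8*0 = 0)
J(x, R) = 2*x
o(l, S) = (2 + S)*(5 + S)
G = 5 (G = 5 + 0 = 5)
(G*(o(2, 6) + 6) - 1*(-304)) - 932*J(15, -15) = (5*((10 + 6**2 + 7*6) + 6) - 1*(-304)) - 1864*15 = (5*((10 + 36 + 42) + 6) + 304) - 932*30 = (5*(88 + 6) + 304) - 27960 = (5*94 + 304) - 27960 = (470 + 304) - 27960 = 774 - 27960 = -27186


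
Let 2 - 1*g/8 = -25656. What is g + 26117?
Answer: 231381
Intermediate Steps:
g = 205264 (g = 16 - 8*(-25656) = 16 + 205248 = 205264)
g + 26117 = 205264 + 26117 = 231381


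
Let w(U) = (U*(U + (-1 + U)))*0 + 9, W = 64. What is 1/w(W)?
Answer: ⅑ ≈ 0.11111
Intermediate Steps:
w(U) = 9 (w(U) = (U*(-1 + 2*U))*0 + 9 = 0 + 9 = 9)
1/w(W) = 1/9 = ⅑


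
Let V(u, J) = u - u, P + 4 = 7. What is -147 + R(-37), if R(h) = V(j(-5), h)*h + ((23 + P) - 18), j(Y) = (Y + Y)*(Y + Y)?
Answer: -139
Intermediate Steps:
P = 3 (P = -4 + 7 = 3)
j(Y) = 4*Y² (j(Y) = (2*Y)*(2*Y) = 4*Y²)
V(u, J) = 0
R(h) = 8 (R(h) = 0*h + ((23 + 3) - 18) = 0 + (26 - 18) = 0 + 8 = 8)
-147 + R(-37) = -147 + 8 = -139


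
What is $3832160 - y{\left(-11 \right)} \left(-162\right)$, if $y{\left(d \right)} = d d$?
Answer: $3851762$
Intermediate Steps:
$y{\left(d \right)} = d^{2}$
$3832160 - y{\left(-11 \right)} \left(-162\right) = 3832160 - \left(-11\right)^{2} \left(-162\right) = 3832160 - 121 \left(-162\right) = 3832160 - -19602 = 3832160 + 19602 = 3851762$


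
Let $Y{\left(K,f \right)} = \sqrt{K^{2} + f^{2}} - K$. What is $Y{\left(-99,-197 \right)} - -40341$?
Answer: $40440 + \sqrt{48610} \approx 40661.0$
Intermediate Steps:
$Y{\left(-99,-197 \right)} - -40341 = \left(\sqrt{\left(-99\right)^{2} + \left(-197\right)^{2}} - -99\right) - -40341 = \left(\sqrt{9801 + 38809} + 99\right) + 40341 = \left(\sqrt{48610} + 99\right) + 40341 = \left(99 + \sqrt{48610}\right) + 40341 = 40440 + \sqrt{48610}$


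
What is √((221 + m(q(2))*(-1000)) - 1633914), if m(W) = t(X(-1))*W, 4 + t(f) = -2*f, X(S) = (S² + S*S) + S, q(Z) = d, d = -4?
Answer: I*√1657693 ≈ 1287.5*I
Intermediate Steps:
q(Z) = -4
X(S) = S + 2*S² (X(S) = (S² + S²) + S = 2*S² + S = S + 2*S²)
t(f) = -4 - 2*f
m(W) = -6*W (m(W) = (-4 - (-2)*(1 + 2*(-1)))*W = (-4 - (-2)*(1 - 2))*W = (-4 - (-2)*(-1))*W = (-4 - 2*1)*W = (-4 - 2)*W = -6*W)
√((221 + m(q(2))*(-1000)) - 1633914) = √((221 - 6*(-4)*(-1000)) - 1633914) = √((221 + 24*(-1000)) - 1633914) = √((221 - 24000) - 1633914) = √(-23779 - 1633914) = √(-1657693) = I*√1657693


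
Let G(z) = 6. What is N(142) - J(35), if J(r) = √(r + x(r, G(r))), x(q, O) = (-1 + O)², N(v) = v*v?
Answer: 20164 - 2*√15 ≈ 20156.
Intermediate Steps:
N(v) = v²
J(r) = √(25 + r) (J(r) = √(r + (-1 + 6)²) = √(r + 5²) = √(r + 25) = √(25 + r))
N(142) - J(35) = 142² - √(25 + 35) = 20164 - √60 = 20164 - 2*√15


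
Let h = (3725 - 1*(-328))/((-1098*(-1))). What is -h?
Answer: -1351/366 ≈ -3.6913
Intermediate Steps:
h = 1351/366 (h = (3725 + 328)/1098 = 4053*(1/1098) = 1351/366 ≈ 3.6913)
-h = -1*1351/366 = -1351/366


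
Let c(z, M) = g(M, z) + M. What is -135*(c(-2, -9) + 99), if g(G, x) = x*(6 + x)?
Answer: -11070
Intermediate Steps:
c(z, M) = M + z*(6 + z) (c(z, M) = z*(6 + z) + M = M + z*(6 + z))
-135*(c(-2, -9) + 99) = -135*((-9 - 2*(6 - 2)) + 99) = -135*((-9 - 2*4) + 99) = -135*((-9 - 8) + 99) = -135*(-17 + 99) = -135*82 = -11070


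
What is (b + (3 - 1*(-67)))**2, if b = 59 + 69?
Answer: 39204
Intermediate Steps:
b = 128
(b + (3 - 1*(-67)))**2 = (128 + (3 - 1*(-67)))**2 = (128 + (3 + 67))**2 = (128 + 70)**2 = 198**2 = 39204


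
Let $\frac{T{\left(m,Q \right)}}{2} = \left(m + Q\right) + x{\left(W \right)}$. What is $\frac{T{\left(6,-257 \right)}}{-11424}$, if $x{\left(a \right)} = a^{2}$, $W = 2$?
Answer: $\frac{247}{5712} \approx 0.043242$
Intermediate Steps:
$T{\left(m,Q \right)} = 8 + 2 Q + 2 m$ ($T{\left(m,Q \right)} = 2 \left(\left(m + Q\right) + 2^{2}\right) = 2 \left(\left(Q + m\right) + 4\right) = 2 \left(4 + Q + m\right) = 8 + 2 Q + 2 m$)
$\frac{T{\left(6,-257 \right)}}{-11424} = \frac{8 + 2 \left(-257\right) + 2 \cdot 6}{-11424} = \left(8 - 514 + 12\right) \left(- \frac{1}{11424}\right) = \left(-494\right) \left(- \frac{1}{11424}\right) = \frac{247}{5712}$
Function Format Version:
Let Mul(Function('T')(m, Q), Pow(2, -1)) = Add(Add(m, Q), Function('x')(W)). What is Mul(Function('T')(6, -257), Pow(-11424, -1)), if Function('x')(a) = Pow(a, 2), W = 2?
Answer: Rational(247, 5712) ≈ 0.043242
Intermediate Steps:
Function('T')(m, Q) = Add(8, Mul(2, Q), Mul(2, m)) (Function('T')(m, Q) = Mul(2, Add(Add(m, Q), Pow(2, 2))) = Mul(2, Add(Add(Q, m), 4)) = Mul(2, Add(4, Q, m)) = Add(8, Mul(2, Q), Mul(2, m)))
Mul(Function('T')(6, -257), Pow(-11424, -1)) = Mul(Add(8, Mul(2, -257), Mul(2, 6)), Pow(-11424, -1)) = Mul(Add(8, -514, 12), Rational(-1, 11424)) = Mul(-494, Rational(-1, 11424)) = Rational(247, 5712)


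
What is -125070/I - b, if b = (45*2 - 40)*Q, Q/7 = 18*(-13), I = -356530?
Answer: 2919993207/35653 ≈ 81900.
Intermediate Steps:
Q = -1638 (Q = 7*(18*(-13)) = 7*(-234) = -1638)
b = -81900 (b = (45*2 - 40)*(-1638) = (90 - 40)*(-1638) = 50*(-1638) = -81900)
-125070/I - b = -125070/(-356530) - 1*(-81900) = -125070*(-1/356530) + 81900 = 12507/35653 + 81900 = 2919993207/35653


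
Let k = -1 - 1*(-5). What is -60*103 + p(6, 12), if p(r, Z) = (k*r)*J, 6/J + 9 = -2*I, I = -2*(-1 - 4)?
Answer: -179364/29 ≈ -6185.0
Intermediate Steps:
I = 10 (I = -2*(-5) = 10)
k = 4 (k = -1 + 5 = 4)
J = -6/29 (J = 6/(-9 - 2*10) = 6/(-9 - 20) = 6/(-29) = 6*(-1/29) = -6/29 ≈ -0.20690)
p(r, Z) = -24*r/29 (p(r, Z) = (4*r)*(-6/29) = -24*r/29)
-60*103 + p(6, 12) = -60*103 - 24/29*6 = -6180 - 144/29 = -179364/29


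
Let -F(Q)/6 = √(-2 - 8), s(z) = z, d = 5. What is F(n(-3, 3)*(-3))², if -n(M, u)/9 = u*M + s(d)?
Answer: -360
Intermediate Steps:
n(M, u) = -45 - 9*M*u (n(M, u) = -9*(u*M + 5) = -9*(M*u + 5) = -9*(5 + M*u) = -45 - 9*M*u)
F(Q) = -6*I*√10 (F(Q) = -6*√(-2 - 8) = -6*I*√10)
F(n(-3, 3)*(-3))² = (-6*I*√10)² = -360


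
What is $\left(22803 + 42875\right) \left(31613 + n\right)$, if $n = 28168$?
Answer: $3926296518$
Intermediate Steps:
$\left(22803 + 42875\right) \left(31613 + n\right) = \left(22803 + 42875\right) \left(31613 + 28168\right) = 65678 \cdot 59781 = 3926296518$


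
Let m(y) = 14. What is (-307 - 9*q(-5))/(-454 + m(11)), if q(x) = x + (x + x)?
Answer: 43/110 ≈ 0.39091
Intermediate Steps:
q(x) = 3*x (q(x) = x + 2*x = 3*x)
(-307 - 9*q(-5))/(-454 + m(11)) = (-307 - 27*(-5))/(-454 + 14) = (-307 - 9*(-15))/(-440) = (-307 + 135)*(-1/440) = -172*(-1/440) = 43/110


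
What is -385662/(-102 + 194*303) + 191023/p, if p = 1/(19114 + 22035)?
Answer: 76874765011783/9780 ≈ 7.8604e+9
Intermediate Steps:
p = 1/41149 ≈ 2.4302e-5
-385662/(-102 + 194*303) + 191023/p = -385662/(-102 + 194*303) + 191023/(1/41149) = -385662/(-102 + 58782) + 191023*41149 = -385662/58680 + 7860405427 = -385662*1/58680 + 7860405427 = -64277/9780 + 7860405427 = 76874765011783/9780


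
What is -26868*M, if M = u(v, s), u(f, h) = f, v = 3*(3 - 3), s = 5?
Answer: 0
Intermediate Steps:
v = 0 (v = 3*0 = 0)
M = 0
-26868*M = -26868*0 = 0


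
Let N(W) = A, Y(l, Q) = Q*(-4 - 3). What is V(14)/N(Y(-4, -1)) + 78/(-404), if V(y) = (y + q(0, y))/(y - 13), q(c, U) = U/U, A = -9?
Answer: -1127/606 ≈ -1.8597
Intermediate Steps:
Y(l, Q) = -7*Q (Y(l, Q) = Q*(-7) = -7*Q)
q(c, U) = 1
N(W) = -9
V(y) = (1 + y)/(-13 + y) (V(y) = (y + 1)/(y - 13) = (1 + y)/(-13 + y))
V(14)/N(Y(-4, -1)) + 78/(-404) = ((1 + 14)/(-13 + 14))/(-9) + 78/(-404) = (15/1)*(-⅑) + 78*(-1/404) = (1*15)*(-⅑) - 39/202 = 15*(-⅑) - 39/202 = -5/3 - 39/202 = -1127/606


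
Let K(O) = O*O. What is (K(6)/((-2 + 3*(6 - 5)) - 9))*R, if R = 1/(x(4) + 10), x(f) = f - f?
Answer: -9/20 ≈ -0.45000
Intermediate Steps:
x(f) = 0
K(O) = O²
R = ⅒ (R = 1/(0 + 10) = 1/10 = ⅒ ≈ 0.10000)
(K(6)/((-2 + 3*(6 - 5)) - 9))*R = (6²/((-2 + 3*(6 - 5)) - 9))*(⅒) = (36/((-2 + 3*1) - 9))*(⅒) = (36/((-2 + 3) - 9))*(⅒) = (36/(1 - 9))*(⅒) = (36/(-8))*(⅒) = (36*(-⅛))*(⅒) = -9/2*⅒ = -9/20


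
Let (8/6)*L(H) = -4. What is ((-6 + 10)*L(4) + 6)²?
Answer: 36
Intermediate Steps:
L(H) = -3 (L(H) = (¾)*(-4) = -3)
((-6 + 10)*L(4) + 6)² = ((-6 + 10)*(-3) + 6)² = (4*(-3) + 6)² = (-12 + 6)² = (-6)² = 36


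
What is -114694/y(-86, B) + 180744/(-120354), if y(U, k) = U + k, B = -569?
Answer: 2280915726/13138645 ≈ 173.60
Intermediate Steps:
-114694/y(-86, B) + 180744/(-120354) = -114694/(-86 - 569) + 180744/(-120354) = -114694/(-655) + 180744*(-1/120354) = -114694*(-1/655) - 30124/20059 = 114694/655 - 30124/20059 = 2280915726/13138645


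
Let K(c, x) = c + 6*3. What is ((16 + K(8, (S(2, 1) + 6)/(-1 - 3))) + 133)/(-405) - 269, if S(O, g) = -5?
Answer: -21824/81 ≈ -269.43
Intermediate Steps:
K(c, x) = 18 + c (K(c, x) = c + 18 = 18 + c)
((16 + K(8, (S(2, 1) + 6)/(-1 - 3))) + 133)/(-405) - 269 = ((16 + (18 + 8)) + 133)/(-405) - 269 = ((16 + 26) + 133)*(-1/405) - 269 = (42 + 133)*(-1/405) - 269 = 175*(-1/405) - 269 = -35/81 - 269 = -21824/81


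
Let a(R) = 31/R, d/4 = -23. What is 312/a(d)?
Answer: -28704/31 ≈ -925.94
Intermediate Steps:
d = -92 (d = 4*(-23) = -92)
312/a(d) = 312/((31/(-92))) = 312/((31*(-1/92))) = 312/(-31/92) = 312*(-92/31) = -28704/31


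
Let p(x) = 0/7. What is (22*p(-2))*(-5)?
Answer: 0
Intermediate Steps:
p(x) = 0 (p(x) = 0*(⅐) = 0)
(22*p(-2))*(-5) = (22*0)*(-5) = 0*(-5) = 0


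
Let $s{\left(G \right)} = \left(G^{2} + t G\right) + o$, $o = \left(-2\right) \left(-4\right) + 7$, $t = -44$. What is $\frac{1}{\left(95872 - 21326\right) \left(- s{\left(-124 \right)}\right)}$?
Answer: $- \frac{1}{1554060462} \approx -6.4348 \cdot 10^{-10}$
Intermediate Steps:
$o = 15$ ($o = 8 + 7 = 15$)
$s{\left(G \right)} = 15 + G^{2} - 44 G$ ($s{\left(G \right)} = \left(G^{2} - 44 G\right) + 15 = 15 + G^{2} - 44 G$)
$\frac{1}{\left(95872 - 21326\right) \left(- s{\left(-124 \right)}\right)} = \frac{1}{\left(95872 - 21326\right) \left(- (15 + \left(-124\right)^{2} - -5456)\right)} = \frac{1}{74546 \left(- (15 + 15376 + 5456)\right)} = \frac{1}{74546 \left(\left(-1\right) 20847\right)} = \frac{1}{74546 \left(-20847\right)} = \frac{1}{74546} \left(- \frac{1}{20847}\right) = - \frac{1}{1554060462}$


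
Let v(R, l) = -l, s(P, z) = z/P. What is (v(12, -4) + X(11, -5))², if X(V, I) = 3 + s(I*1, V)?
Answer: 576/25 ≈ 23.040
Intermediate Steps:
X(V, I) = 3 + V/I (X(V, I) = 3 + V/((I*1)) = 3 + V/I)
(v(12, -4) + X(11, -5))² = (-1*(-4) + (3 + 11/(-5)))² = (4 + (3 + 11*(-⅕)))² = (4 + (3 - 11/5))² = (4 + ⅘)² = (24/5)² = 576/25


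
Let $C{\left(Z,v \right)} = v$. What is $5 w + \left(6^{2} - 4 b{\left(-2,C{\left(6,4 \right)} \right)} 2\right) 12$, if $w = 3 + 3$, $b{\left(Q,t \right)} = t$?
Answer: $78$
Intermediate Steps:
$w = 6$
$5 w + \left(6^{2} - 4 b{\left(-2,C{\left(6,4 \right)} \right)} 2\right) 12 = 5 \cdot 6 + \left(6^{2} - 4 \cdot 4 \cdot 2\right) 12 = 30 + \left(36 - 32\right) 12 = 30 + 4 \cdot 12 = 30 + 48 = 78$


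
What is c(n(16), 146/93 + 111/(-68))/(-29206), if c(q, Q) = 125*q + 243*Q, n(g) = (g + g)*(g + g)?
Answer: -269792005/61566248 ≈ -4.3821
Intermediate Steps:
n(g) = 4*g² (n(g) = (2*g)*(2*g) = 4*g²)
c(n(16), 146/93 + 111/(-68))/(-29206) = (125*(4*16²) + 243*(146/93 + 111/(-68)))/(-29206) = (125*(4*256) + 243*(146*(1/93) + 111*(-1/68)))*(-1/29206) = (125*1024 + 243*(146/93 - 111/68))*(-1/29206) = (128000 + 243*(-395/6324))*(-1/29206) = (128000 - 31995/2108)*(-1/29206) = (269792005/2108)*(-1/29206) = -269792005/61566248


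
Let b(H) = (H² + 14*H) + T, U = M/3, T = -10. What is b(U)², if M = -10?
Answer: 168100/81 ≈ 2075.3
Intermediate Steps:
U = -10/3 ≈ -3.3333
b(H) = -10 + H² + 14*H (b(H) = (H² + 14*H) - 10 = -10 + H² + 14*H)
b(U)² = (-10 + (-10/3)² + 14*(-10/3))² = (-10 + 100/9 - 140/3)² = (-410/9)² = 168100/81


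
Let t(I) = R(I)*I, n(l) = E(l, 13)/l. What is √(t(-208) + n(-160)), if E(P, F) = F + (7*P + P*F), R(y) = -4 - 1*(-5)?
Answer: I*√300930/40 ≈ 13.714*I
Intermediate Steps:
R(y) = 1 (R(y) = -4 + 5 = 1)
E(P, F) = F + 7*P + F*P (E(P, F) = F + (7*P + F*P) = F + 7*P + F*P)
n(l) = (13 + 20*l)/l (n(l) = (13 + 7*l + 13*l)/l = (13 + 20*l)/l)
t(I) = I (t(I) = 1*I = I)
√(t(-208) + n(-160)) = √(-208 + (20 + 13/(-160))) = √(-208 + (20 + 13*(-1/160))) = √(-208 + (20 - 13/160)) = √(-208 + 3187/160) = √(-30093/160) = I*√300930/40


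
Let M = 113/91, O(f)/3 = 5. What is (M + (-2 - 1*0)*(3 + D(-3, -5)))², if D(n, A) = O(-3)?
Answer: 10004569/8281 ≈ 1208.1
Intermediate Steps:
O(f) = 15 (O(f) = 3*5 = 15)
D(n, A) = 15
M = 113/91 (M = 113*(1/91) = 113/91 ≈ 1.2418)
(M + (-2 - 1*0)*(3 + D(-3, -5)))² = (113/91 + (-2 - 1*0)*(3 + 15))² = (113/91 + (-2 + 0)*18)² = (113/91 - 2*18)² = (113/91 - 36)² = (-3163/91)² = 10004569/8281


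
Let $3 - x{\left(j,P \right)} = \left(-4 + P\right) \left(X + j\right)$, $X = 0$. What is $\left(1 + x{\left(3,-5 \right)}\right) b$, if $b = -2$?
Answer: $-62$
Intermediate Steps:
$x{\left(j,P \right)} = 3 - j \left(-4 + P\right)$ ($x{\left(j,P \right)} = 3 - \left(-4 + P\right) \left(0 + j\right) = 3 - \left(-4 + P\right) j = 3 - j \left(-4 + P\right)$)
$\left(1 + x{\left(3,-5 \right)}\right) b = \left(1 + \left(3 + 4 \cdot 3 - \left(-5\right) 3\right)\right) \left(-2\right) = \left(1 + \left(3 + 12 + 15\right)\right) \left(-2\right) = \left(1 + 30\right) \left(-2\right) = 31 \left(-2\right) = -62$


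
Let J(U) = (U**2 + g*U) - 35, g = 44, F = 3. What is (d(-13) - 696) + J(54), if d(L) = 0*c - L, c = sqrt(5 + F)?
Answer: 4574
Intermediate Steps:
c = 2*sqrt(2) (c = sqrt(5 + 3) = sqrt(8) = 2*sqrt(2) ≈ 2.8284)
d(L) = -L (d(L) = 0*(2*sqrt(2)) - L = 0 - L = -L)
J(U) = -35 + U**2 + 44*U (J(U) = (U**2 + 44*U) - 35 = -35 + U**2 + 44*U)
(d(-13) - 696) + J(54) = (-1*(-13) - 696) + (-35 + 54**2 + 44*54) = (13 - 696) + (-35 + 2916 + 2376) = -683 + 5257 = 4574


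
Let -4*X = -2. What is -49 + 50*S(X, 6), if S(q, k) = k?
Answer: 251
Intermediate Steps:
X = 1/2 (X = -1/4*(-2) = 1/2 ≈ 0.50000)
-49 + 50*S(X, 6) = -49 + 50*6 = -49 + 300 = 251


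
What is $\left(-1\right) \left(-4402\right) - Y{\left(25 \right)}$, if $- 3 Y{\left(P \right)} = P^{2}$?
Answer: $\frac{13831}{3} \approx 4610.3$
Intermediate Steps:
$Y{\left(P \right)} = - \frac{P^{2}}{3}$
$\left(-1\right) \left(-4402\right) - Y{\left(25 \right)} = \left(-1\right) \left(-4402\right) - - \frac{25^{2}}{3} = 4402 - \left(- \frac{1}{3}\right) 625 = 4402 - - \frac{625}{3} = 4402 + \frac{625}{3} = \frac{13831}{3}$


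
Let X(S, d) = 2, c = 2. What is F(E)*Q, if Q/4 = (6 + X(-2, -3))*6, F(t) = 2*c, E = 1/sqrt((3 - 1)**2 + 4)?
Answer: 768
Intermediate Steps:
E = sqrt(2)/4 (E = 1/sqrt(2**2 + 4) = 1/sqrt(4 + 4) = 1/sqrt(8) = 1/(2*sqrt(2)) = 1*(sqrt(2)/4) = sqrt(2)/4 ≈ 0.35355)
F(t) = 4 (F(t) = 2*2 = 4)
Q = 192 (Q = 4*((6 + 2)*6) = 4*(8*6) = 4*48 = 192)
F(E)*Q = 4*192 = 768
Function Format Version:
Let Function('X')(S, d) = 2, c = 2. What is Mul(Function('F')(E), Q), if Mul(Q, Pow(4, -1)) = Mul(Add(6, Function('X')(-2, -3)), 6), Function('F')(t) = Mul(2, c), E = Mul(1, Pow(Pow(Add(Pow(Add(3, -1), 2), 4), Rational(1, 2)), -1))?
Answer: 768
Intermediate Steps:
E = Mul(Rational(1, 4), Pow(2, Rational(1, 2))) (E = Mul(1, Pow(Pow(Add(Pow(2, 2), 4), Rational(1, 2)), -1)) = Mul(1, Pow(Pow(Add(4, 4), Rational(1, 2)), -1)) = Mul(1, Pow(Pow(8, Rational(1, 2)), -1)) = Mul(1, Pow(Mul(2, Pow(2, Rational(1, 2))), -1)) = Mul(1, Mul(Rational(1, 4), Pow(2, Rational(1, 2)))) = Mul(Rational(1, 4), Pow(2, Rational(1, 2))) ≈ 0.35355)
Function('F')(t) = 4 (Function('F')(t) = Mul(2, 2) = 4)
Q = 192 (Q = Mul(4, Mul(Add(6, 2), 6)) = Mul(4, Mul(8, 6)) = Mul(4, 48) = 192)
Mul(Function('F')(E), Q) = Mul(4, 192) = 768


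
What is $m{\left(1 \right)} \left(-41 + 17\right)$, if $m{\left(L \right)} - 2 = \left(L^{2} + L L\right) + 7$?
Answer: $-264$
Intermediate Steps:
$m{\left(L \right)} = 9 + 2 L^{2}$ ($m{\left(L \right)} = 2 + \left(\left(L^{2} + L L\right) + 7\right) = 2 + \left(\left(L^{2} + L^{2}\right) + 7\right) = 2 + \left(2 L^{2} + 7\right) = 2 + \left(7 + 2 L^{2}\right) = 9 + 2 L^{2}$)
$m{\left(1 \right)} \left(-41 + 17\right) = \left(9 + 2 \cdot 1^{2}\right) \left(-41 + 17\right) = \left(9 + 2 \cdot 1\right) \left(-24\right) = \left(9 + 2\right) \left(-24\right) = 11 \left(-24\right) = -264$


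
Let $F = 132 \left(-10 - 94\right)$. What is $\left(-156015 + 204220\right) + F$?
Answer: $34477$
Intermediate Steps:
$F = -13728$ ($F = 132 \left(-104\right) = -13728$)
$\left(-156015 + 204220\right) + F = \left(-156015 + 204220\right) - 13728 = 48205 - 13728 = 34477$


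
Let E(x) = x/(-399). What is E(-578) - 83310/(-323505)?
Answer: 33292/19513 ≈ 1.7061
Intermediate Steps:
E(x) = -x/399 (E(x) = x*(-1/399) = -x/399)
E(-578) - 83310/(-323505) = -1/399*(-578) - 83310/(-323505) = 578/399 - 83310*(-1/323505) = 578/399 + 5554/21567 = 33292/19513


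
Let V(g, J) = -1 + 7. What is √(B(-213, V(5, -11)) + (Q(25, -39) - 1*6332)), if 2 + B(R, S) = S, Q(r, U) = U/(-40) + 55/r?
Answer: 13*I*√14970/20 ≈ 79.529*I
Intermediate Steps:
Q(r, U) = 55/r - U/40 (Q(r, U) = U*(-1/40) + 55/r = -U/40 + 55/r = 55/r - U/40)
V(g, J) = 6
B(R, S) = -2 + S
√(B(-213, V(5, -11)) + (Q(25, -39) - 1*6332)) = √((-2 + 6) + ((55/25 - 1/40*(-39)) - 1*6332)) = √(4 + ((55*(1/25) + 39/40) - 6332)) = √(4 + ((11/5 + 39/40) - 6332)) = √(4 + (127/40 - 6332)) = √(4 - 253153/40) = √(-252993/40) = 13*I*√14970/20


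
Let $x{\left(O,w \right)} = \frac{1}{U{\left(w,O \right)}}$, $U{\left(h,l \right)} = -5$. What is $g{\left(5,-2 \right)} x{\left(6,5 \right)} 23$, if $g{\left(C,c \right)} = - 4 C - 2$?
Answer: $\frac{506}{5} \approx 101.2$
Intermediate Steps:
$g{\left(C,c \right)} = -2 - 4 C$
$x{\left(O,w \right)} = - \frac{1}{5}$ ($x{\left(O,w \right)} = \frac{1}{-5} = - \frac{1}{5}$)
$g{\left(5,-2 \right)} x{\left(6,5 \right)} 23 = \left(-2 - 20\right) \left(- \frac{1}{5}\right) 23 = \left(-22\right) \left(- \frac{1}{5}\right) 23 = \frac{22}{5} \cdot 23 = \frac{506}{5}$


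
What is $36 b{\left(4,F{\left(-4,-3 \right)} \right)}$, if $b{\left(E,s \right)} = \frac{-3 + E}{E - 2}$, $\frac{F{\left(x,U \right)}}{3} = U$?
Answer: $18$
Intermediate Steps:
$F{\left(x,U \right)} = 3 U$
$b{\left(E,s \right)} = \frac{-3 + E}{-2 + E}$
$36 b{\left(4,F{\left(-4,-3 \right)} \right)} = 36 \frac{-3 + 4}{-2 + 4} = 36 \cdot \frac{1}{2} \cdot 1 = 36 \cdot \frac{1}{2} = 18$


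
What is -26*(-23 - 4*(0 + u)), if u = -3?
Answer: 286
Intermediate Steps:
-26*(-23 - 4*(0 + u)) = -26*(-23 - 4*(0 - 3)) = -26*(-23 - 4*(-3)) = -26*(-23 + 12) = -26*(-11) = 286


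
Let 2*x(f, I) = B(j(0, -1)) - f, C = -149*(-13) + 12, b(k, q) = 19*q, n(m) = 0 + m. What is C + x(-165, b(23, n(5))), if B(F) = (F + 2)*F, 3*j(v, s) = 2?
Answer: 36583/18 ≈ 2032.4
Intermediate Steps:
n(m) = m
j(v, s) = ⅔ (j(v, s) = (⅓)*2 = ⅔)
B(F) = F*(2 + F) (B(F) = (2 + F)*F = F*(2 + F))
C = 1949 (C = 1937 + 12 = 1949)
x(f, I) = 8/9 - f/2 (x(f, I) = (2*(2 + ⅔)/3 - f)/2 = ((⅔)*(8/3) - f)/2 = (16/9 - f)/2 = 8/9 - f/2)
C + x(-165, b(23, n(5))) = 1949 + (8/9 - ½*(-165)) = 1949 + (8/9 + 165/2) = 1949 + 1501/18 = 36583/18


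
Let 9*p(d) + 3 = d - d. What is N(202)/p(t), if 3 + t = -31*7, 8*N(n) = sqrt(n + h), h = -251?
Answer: -21*I/8 ≈ -2.625*I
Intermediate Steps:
N(n) = sqrt(-251 + n)/8 (N(n) = sqrt(n - 251)/8 = sqrt(-251 + n)/8)
t = -220 (t = -3 - 31*7 = -3 - 217 = -220)
p(d) = -1/3 (p(d) = -1/3 + (d - d)/9 = -1/3 + (1/9)*0 = -1/3 + 0 = -1/3)
N(202)/p(t) = (sqrt(-251 + 202)/8)/(-1/3) = (sqrt(-49)/8)*(-3) = ((7*I)/8)*(-3) = (7*I/8)*(-3) = -21*I/8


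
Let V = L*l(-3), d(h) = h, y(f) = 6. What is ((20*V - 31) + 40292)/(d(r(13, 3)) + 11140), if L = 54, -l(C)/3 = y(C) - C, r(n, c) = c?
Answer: 11101/11143 ≈ 0.99623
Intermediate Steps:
l(C) = -18 + 3*C (l(C) = -3*(6 - C) = -18 + 3*C)
V = -1458 (V = 54*(-18 + 3*(-3)) = 54*(-18 - 9) = 54*(-27) = -1458)
((20*V - 31) + 40292)/(d(r(13, 3)) + 11140) = ((20*(-1458) - 31) + 40292)/(3 + 11140) = ((-29160 - 31) + 40292)/11143 = (-29191 + 40292)*(1/11143) = 11101*(1/11143) = 11101/11143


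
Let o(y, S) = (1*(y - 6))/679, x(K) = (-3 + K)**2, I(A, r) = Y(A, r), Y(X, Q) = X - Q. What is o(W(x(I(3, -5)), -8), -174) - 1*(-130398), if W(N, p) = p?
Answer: 12648604/97 ≈ 1.3040e+5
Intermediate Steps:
I(A, r) = A - r
o(y, S) = -6/679 + y/679 (o(y, S) = (1*(-6 + y))*(1/679) = (-6 + y)*(1/679) = -6/679 + y/679)
o(W(x(I(3, -5)), -8), -174) - 1*(-130398) = (-6/679 + (1/679)*(-8)) - 1*(-130398) = (-6/679 - 8/679) + 130398 = -2/97 + 130398 = 12648604/97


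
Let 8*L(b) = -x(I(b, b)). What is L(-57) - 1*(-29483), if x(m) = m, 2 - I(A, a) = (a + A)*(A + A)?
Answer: 124429/4 ≈ 31107.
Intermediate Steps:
I(A, a) = 2 - 2*A*(A + a) (I(A, a) = 2 - (a + A)*(A + A) = 2 - (A + a)*2*A = 2 - 2*A*(A + a))
L(b) = -1/4 + b**2/2 (L(b) = (-(2 - 2*b**2 - 2*b*b))/8 = (-(2 - 2*b**2 - 2*b**2))/8 = (-(2 - 4*b**2))/8 = (-2 + 4*b**2)/8 = -1/4 + b**2/2)
L(-57) - 1*(-29483) = (-1/4 + (1/2)*(-57)**2) - 1*(-29483) = (-1/4 + (1/2)*3249) + 29483 = (-1/4 + 3249/2) + 29483 = 6497/4 + 29483 = 124429/4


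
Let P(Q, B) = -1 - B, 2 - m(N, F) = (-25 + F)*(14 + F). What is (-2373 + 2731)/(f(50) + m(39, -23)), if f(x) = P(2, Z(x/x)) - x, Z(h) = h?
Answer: -179/241 ≈ -0.74274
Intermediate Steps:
m(N, F) = 2 - (-25 + F)*(14 + F)
f(x) = -2 - x (f(x) = (-1 - x/x) - x = (-1 - 1*1) - x = (-1 - 1) - x = -2 - x)
(-2373 + 2731)/(f(50) + m(39, -23)) = (-2373 + 2731)/((-2 - 1*50) + (352 - 1*(-23)**2 + 11*(-23))) = 358/((-2 - 50) + (352 - 1*529 - 253)) = 358/(-52 + (352 - 529 - 253)) = 358/(-52 - 430) = 358/(-482) = 358*(-1/482) = -179/241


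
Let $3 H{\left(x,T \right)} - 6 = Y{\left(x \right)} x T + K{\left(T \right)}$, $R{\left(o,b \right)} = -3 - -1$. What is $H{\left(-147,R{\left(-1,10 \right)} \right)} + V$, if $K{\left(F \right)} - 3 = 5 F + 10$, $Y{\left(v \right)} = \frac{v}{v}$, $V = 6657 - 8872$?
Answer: $-2114$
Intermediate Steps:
$R{\left(o,b \right)} = -2$ ($R{\left(o,b \right)} = -3 + 1 = -2$)
$V = -2215$ ($V = 6657 - 8872 = -2215$)
$Y{\left(v \right)} = 1$
$K{\left(F \right)} = 13 + 5 F$ ($K{\left(F \right)} = 3 + \left(5 F + 10\right) = 3 + \left(10 + 5 F\right) = 13 + 5 F$)
$H{\left(x,T \right)} = \frac{19}{3} + \frac{5 T}{3} + \frac{T x}{3}$ ($H{\left(x,T \right)} = 2 + \frac{1 x T + \left(13 + 5 T\right)}{3} = 2 + \frac{x T + \left(13 + 5 T\right)}{3} = 2 + \frac{T x + \left(13 + 5 T\right)}{3} = 2 + \frac{13 + 5 T + T x}{3} = 2 + \left(\frac{13}{3} + \frac{5 T}{3} + \frac{T x}{3}\right) = \frac{19}{3} + \frac{5 T}{3} + \frac{T x}{3}$)
$H{\left(-147,R{\left(-1,10 \right)} \right)} + V = \left(\frac{19}{3} + \frac{5}{3} \left(-2\right) + \frac{1}{3} \left(-2\right) \left(-147\right)\right) - 2215 = \left(\frac{19}{3} - \frac{10}{3} + 98\right) - 2215 = 101 - 2215 = -2114$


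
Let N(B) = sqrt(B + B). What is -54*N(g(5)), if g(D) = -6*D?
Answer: -108*I*sqrt(15) ≈ -418.28*I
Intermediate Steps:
N(B) = sqrt(2)*sqrt(B) (N(B) = sqrt(2*B) = sqrt(2)*sqrt(B))
-54*N(g(5)) = -54*sqrt(2)*sqrt(-6*5) = -54*sqrt(2)*sqrt(-30) = -54*sqrt(2)*I*sqrt(30) = -108*I*sqrt(15)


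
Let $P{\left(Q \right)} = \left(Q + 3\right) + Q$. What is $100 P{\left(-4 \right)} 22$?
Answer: $-11000$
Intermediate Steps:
$P{\left(Q \right)} = 3 + 2 Q$ ($P{\left(Q \right)} = \left(3 + Q\right) + Q = 3 + 2 Q$)
$100 P{\left(-4 \right)} 22 = 100 \left(3 + 2 \left(-4\right)\right) 22 = 100 \left(3 - 8\right) 22 = 100 \left(-5\right) 22 = \left(-500\right) 22 = -11000$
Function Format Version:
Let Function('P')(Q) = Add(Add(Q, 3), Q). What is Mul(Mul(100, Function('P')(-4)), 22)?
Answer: -11000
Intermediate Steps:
Function('P')(Q) = Add(3, Mul(2, Q)) (Function('P')(Q) = Add(Add(3, Q), Q) = Add(3, Mul(2, Q)))
Mul(Mul(100, Function('P')(-4)), 22) = Mul(Mul(100, Add(3, Mul(2, -4))), 22) = Mul(Mul(100, Add(3, -8)), 22) = Mul(Mul(100, -5), 22) = Mul(-500, 22) = -11000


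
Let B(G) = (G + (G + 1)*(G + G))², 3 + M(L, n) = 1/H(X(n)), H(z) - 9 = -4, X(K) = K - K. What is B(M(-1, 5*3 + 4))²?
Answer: 1097199376/390625 ≈ 2808.8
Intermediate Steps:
X(K) = 0
H(z) = 5 (H(z) = 9 - 4 = 5)
M(L, n) = -14/5 (M(L, n) = -3 + 1/5 = -3 + ⅕ = -14/5)
B(G) = (G + 2*G*(1 + G))² (B(G) = (G + (1 + G)*(2*G))² = (G + 2*G*(1 + G))²)
B(M(-1, 5*3 + 4))² = ((-14/5)²*(3 + 2*(-14/5))²)² = (196*(3 - 28/5)²/25)² = (196*(-13/5)²/25)² = ((196/25)*(169/25))² = (33124/625)² = 1097199376/390625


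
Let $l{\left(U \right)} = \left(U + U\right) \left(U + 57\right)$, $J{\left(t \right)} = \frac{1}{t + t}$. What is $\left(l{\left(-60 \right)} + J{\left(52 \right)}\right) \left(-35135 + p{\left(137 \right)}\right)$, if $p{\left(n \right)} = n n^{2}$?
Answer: $\frac{47479269069}{52} \approx 9.1306 \cdot 10^{8}$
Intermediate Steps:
$p{\left(n \right)} = n^{3}$
$J{\left(t \right)} = \frac{1}{2 t}$
$l{\left(U \right)} = 2 U \left(57 + U\right)$
$\left(l{\left(-60 \right)} + J{\left(52 \right)}\right) \left(-35135 + p{\left(137 \right)}\right) = \left(2 \left(-60\right) \left(57 - 60\right) + \frac{1}{2 \cdot 52}\right) \left(-35135 + 137^{3}\right) = \left(2 \left(-60\right) \left(-3\right) + \frac{1}{2} \cdot \frac{1}{52}\right) \left(-35135 + 2571353\right) = \left(360 + \frac{1}{104}\right) 2536218 = \frac{37441}{104} \cdot 2536218 = \frac{47479269069}{52}$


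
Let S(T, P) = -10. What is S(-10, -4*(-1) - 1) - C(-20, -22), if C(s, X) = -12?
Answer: 2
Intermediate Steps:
S(-10, -4*(-1) - 1) - C(-20, -22) = -10 - 1*(-12) = -10 + 12 = 2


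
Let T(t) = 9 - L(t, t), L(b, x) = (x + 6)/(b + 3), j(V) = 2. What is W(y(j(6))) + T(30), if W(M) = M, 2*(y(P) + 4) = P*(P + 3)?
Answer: 98/11 ≈ 8.9091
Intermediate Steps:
L(b, x) = (6 + x)/(3 + b)
y(P) = -4 + P*(3 + P)/2 (y(P) = -4 + (P*(P + 3))/2 = -4 + (P*(3 + P))/2 = -4 + P*(3 + P)/2)
T(t) = 9 - (6 + t)/(3 + t)
W(y(j(6))) + T(30) = (-4 + (½)*2² + (3/2)*2) + (21 + 8*30)/(3 + 30) = (-4 + (½)*4 + 3) + (21 + 240)/33 = (-4 + 2 + 3) + (1/33)*261 = 1 + 87/11 = 98/11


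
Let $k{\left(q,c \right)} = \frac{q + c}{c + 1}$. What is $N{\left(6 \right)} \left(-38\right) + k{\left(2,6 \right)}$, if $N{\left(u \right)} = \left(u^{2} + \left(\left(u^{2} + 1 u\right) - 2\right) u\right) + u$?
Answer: $- \frac{75004}{7} \approx -10715.0$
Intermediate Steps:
$k{\left(q,c \right)} = \frac{c + q}{1 + c}$
$N{\left(u \right)} = u + u^{2} + u \left(-2 + u + u^{2}\right)$ ($N{\left(u \right)} = \left(u^{2} + \left(\left(u^{2} + u\right) - 2\right) u\right) + u = \left(u^{2} + \left(\left(u + u^{2}\right) - 2\right) u\right) + u = \left(u^{2} + \left(-2 + u + u^{2}\right) u\right) + u = \left(u^{2} + u \left(-2 + u + u^{2}\right)\right) + u = u + u^{2} + u \left(-2 + u + u^{2}\right)$)
$N{\left(6 \right)} \left(-38\right) + k{\left(2,6 \right)} = 6 \left(-1 + 6^{2} + 2 \cdot 6\right) \left(-38\right) + \frac{6 + 2}{1 + 6} = 6 \left(-1 + 36 + 12\right) \left(-38\right) + \frac{1}{7} \cdot 8 = 6 \cdot 47 \left(-38\right) + \frac{1}{7} \cdot 8 = 282 \left(-38\right) + \frac{8}{7} = -10716 + \frac{8}{7} = - \frac{75004}{7}$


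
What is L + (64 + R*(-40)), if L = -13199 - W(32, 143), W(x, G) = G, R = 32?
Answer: -14558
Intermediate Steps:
L = -13342 (L = -13199 - 1*143 = -13199 - 143 = -13342)
L + (64 + R*(-40)) = -13342 + (64 + 32*(-40)) = -13342 + (64 - 1280) = -13342 - 1216 = -14558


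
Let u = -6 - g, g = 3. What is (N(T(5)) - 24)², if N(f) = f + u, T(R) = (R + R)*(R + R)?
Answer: 4489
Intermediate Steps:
T(R) = 4*R² (T(R) = (2*R)*(2*R) = 4*R²)
u = -9 (u = -6 - 1*3 = -6 - 3 = -9)
N(f) = -9 + f (N(f) = f - 9 = -9 + f)
(N(T(5)) - 24)² = ((-9 + 4*5²) - 24)² = ((-9 + 4*25) - 24)² = ((-9 + 100) - 24)² = (91 - 24)² = 67² = 4489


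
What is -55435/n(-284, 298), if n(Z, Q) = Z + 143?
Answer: 55435/141 ≈ 393.16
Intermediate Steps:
n(Z, Q) = 143 + Z
-55435/n(-284, 298) = -55435/(143 - 284) = -55435/(-141) = -55435*(-1/141) = 55435/141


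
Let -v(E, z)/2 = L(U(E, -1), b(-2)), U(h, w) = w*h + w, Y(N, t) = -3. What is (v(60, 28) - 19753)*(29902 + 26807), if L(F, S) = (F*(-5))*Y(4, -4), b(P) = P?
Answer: -1016395407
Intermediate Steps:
U(h, w) = w + h*w (U(h, w) = h*w + w = w + h*w)
L(F, S) = 15*F (L(F, S) = (F*(-5))*(-3) = -5*F*(-3) = 15*F)
v(E, z) = 30 + 30*E (v(E, z) = -30*(-(1 + E)) = -30*(-1 - E) = -2*(-15 - 15*E) = 30 + 30*E)
(v(60, 28) - 19753)*(29902 + 26807) = ((30 + 30*60) - 19753)*(29902 + 26807) = ((30 + 1800) - 19753)*56709 = (1830 - 19753)*56709 = -17923*56709 = -1016395407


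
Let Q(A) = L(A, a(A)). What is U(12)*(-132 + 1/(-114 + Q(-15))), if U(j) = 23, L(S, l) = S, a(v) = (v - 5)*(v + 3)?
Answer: -391667/129 ≈ -3036.2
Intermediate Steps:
a(v) = (-5 + v)*(3 + v)
Q(A) = A
U(12)*(-132 + 1/(-114 + Q(-15))) = 23*(-132 + 1/(-114 - 15)) = 23*(-132 + 1/(-129)) = 23*(-132 - 1/129) = 23*(-17029/129) = -391667/129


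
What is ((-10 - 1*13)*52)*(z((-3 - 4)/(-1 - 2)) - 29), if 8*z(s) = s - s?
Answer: 34684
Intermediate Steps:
z(s) = 0 (z(s) = (s - s)/8 = (1/8)*0 = 0)
((-10 - 1*13)*52)*(z((-3 - 4)/(-1 - 2)) - 29) = ((-10 - 1*13)*52)*(0 - 29) = ((-10 - 13)*52)*(-29) = -23*52*(-29) = -1196*(-29) = 34684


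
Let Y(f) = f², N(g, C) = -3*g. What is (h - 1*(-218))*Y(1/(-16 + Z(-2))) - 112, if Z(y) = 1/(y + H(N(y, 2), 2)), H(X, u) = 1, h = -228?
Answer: -32378/289 ≈ -112.03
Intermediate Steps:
Z(y) = 1/(1 + y) (Z(y) = 1/(y + 1) = 1/(1 + y))
(h - 1*(-218))*Y(1/(-16 + Z(-2))) - 112 = (-228 - 1*(-218))*(1/(-16 + 1/(1 - 2)))² - 112 = (-228 + 218)*(1/(-16 + 1/(-1)))² - 112 = -10/(-16 - 1)² - 112 = -10*(1/(-17))² - 112 = -10*(-1/17)² - 112 = -10*1/289 - 112 = -10/289 - 112 = -32378/289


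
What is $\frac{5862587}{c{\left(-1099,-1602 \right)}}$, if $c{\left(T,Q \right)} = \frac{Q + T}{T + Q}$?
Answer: $5862587$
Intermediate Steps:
$c{\left(T,Q \right)} = 1$ ($c{\left(T,Q \right)} = \frac{Q + T}{Q + T} = 1$)
$\frac{5862587}{c{\left(-1099,-1602 \right)}} = \frac{5862587}{1} = 5862587 \cdot 1 = 5862587$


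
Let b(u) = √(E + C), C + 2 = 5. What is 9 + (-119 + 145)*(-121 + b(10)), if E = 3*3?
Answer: -3137 + 52*√3 ≈ -3046.9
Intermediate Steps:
C = 3 (C = -2 + 5 = 3)
E = 9
b(u) = 2*√3 (b(u) = √(9 + 3) = √12 = 2*√3)
9 + (-119 + 145)*(-121 + b(10)) = 9 + (-119 + 145)*(-121 + 2*√3) = 9 + 26*(-121 + 2*√3) = 9 + (-3146 + 52*√3) = -3137 + 52*√3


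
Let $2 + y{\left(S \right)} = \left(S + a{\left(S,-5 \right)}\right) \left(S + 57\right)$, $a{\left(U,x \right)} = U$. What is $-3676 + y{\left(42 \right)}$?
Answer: $4638$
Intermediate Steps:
$y{\left(S \right)} = -2 + 2 S \left(57 + S\right)$ ($y{\left(S \right)} = -2 + \left(S + S\right) \left(S + 57\right) = -2 + 2 S \left(57 + S\right)$)
$-3676 + y{\left(42 \right)} = -3676 + \left(-2 + 2 \cdot 42^{2} + 114 \cdot 42\right) = -3676 + \left(-2 + 2 \cdot 1764 + 4788\right) = -3676 + \left(-2 + 3528 + 4788\right) = -3676 + 8314 = 4638$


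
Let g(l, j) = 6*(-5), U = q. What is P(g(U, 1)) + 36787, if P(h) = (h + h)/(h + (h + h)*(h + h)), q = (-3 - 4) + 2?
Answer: 4377651/119 ≈ 36787.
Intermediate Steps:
q = -5 (q = -7 + 2 = -5)
U = -5
g(l, j) = -30
P(h) = 2*h/(h + 4*h²) (P(h) = (2*h)/(h + (2*h)*(2*h)) = (2*h)/(h + 4*h²) = 2*h/(h + 4*h²))
P(g(U, 1)) + 36787 = 2/(1 + 4*(-30)) + 36787 = 2/(1 - 120) + 36787 = 2/(-119) + 36787 = 2*(-1/119) + 36787 = -2/119 + 36787 = 4377651/119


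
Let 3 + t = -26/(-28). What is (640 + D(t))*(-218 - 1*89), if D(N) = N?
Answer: -2741817/14 ≈ -1.9584e+5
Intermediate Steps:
t = -29/14 (t = -3 - 26/(-28) = -3 - 26*(-1/28) = -3 + 13/14 = -29/14 ≈ -2.0714)
(640 + D(t))*(-218 - 1*89) = (640 - 29/14)*(-218 - 1*89) = 8931*(-218 - 89)/14 = (8931/14)*(-307) = -2741817/14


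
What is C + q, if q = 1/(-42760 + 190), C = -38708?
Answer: -1647799561/42570 ≈ -38708.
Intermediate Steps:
q = -1/42570 (q = 1/(-42570) = -1/42570 ≈ -2.3491e-5)
C + q = -38708 - 1/42570 = -1647799561/42570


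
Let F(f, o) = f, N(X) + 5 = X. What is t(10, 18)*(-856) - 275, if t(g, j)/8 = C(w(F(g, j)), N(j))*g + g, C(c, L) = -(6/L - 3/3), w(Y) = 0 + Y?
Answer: -1373175/13 ≈ -1.0563e+5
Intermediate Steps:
N(X) = -5 + X
w(Y) = Y
C(c, L) = 1 - 6/L (C(c, L) = -(6/L - 3*1/3) = -(6/L - 1) = -(-1 + 6/L) = 1 - 6/L)
t(g, j) = 8*g + 8*g*(-11 + j)/(-5 + j) (t(g, j) = 8*(((-6 + (-5 + j))/(-5 + j))*g + g) = 8*(((-11 + j)/(-5 + j))*g + g) = 8*(g*(-11 + j)/(-5 + j) + g) = 8*(g + g*(-11 + j)/(-5 + j)) = 8*g + 8*g*(-11 + j)/(-5 + j))
t(10, 18)*(-856) - 275 = (16*10*(-8 + 18)/(-5 + 18))*(-856) - 275 = (16*10*10/13)*(-856) - 275 = (16*10*(1/13)*10)*(-856) - 275 = (1600/13)*(-856) - 275 = -1369600/13 - 275 = -1373175/13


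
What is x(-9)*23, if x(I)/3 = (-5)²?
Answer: 1725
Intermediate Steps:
x(I) = 75 (x(I) = 3*(-5)² = 3*25 = 75)
x(-9)*23 = 75*23 = 1725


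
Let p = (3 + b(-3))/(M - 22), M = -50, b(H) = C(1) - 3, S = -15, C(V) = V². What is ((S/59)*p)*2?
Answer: 5/708 ≈ 0.0070621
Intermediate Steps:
b(H) = -2 (b(H) = 1² - 3 = 1 - 3 = -2)
p = -1/72 (p = (3 - 2)/(-50 - 22) = 1/(-72) = 1*(-1/72) = -1/72 ≈ -0.013889)
((S/59)*p)*2 = (-15/59*(-1/72))*2 = (-15*1/59*(-1/72))*2 = -15/59*(-1/72)*2 = (5/1416)*2 = 5/708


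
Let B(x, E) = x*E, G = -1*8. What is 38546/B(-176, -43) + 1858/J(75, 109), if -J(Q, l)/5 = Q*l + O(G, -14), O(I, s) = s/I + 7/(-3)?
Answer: 9368363881/1855919560 ≈ 5.0478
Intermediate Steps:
G = -8
O(I, s) = -7/3 + s/I (O(I, s) = s/I + 7*(-⅓) = s/I - 7/3 = -7/3 + s/I)
B(x, E) = E*x
J(Q, l) = 35/12 - 5*Q*l (J(Q, l) = -5*(Q*l + (-7/3 - 14/(-8))) = -5*(Q*l + (-7/3 - 14*(-⅛))) = -5*(Q*l + (-7/3 + 7/4)) = -5*(Q*l - 7/12) = -5*(-7/12 + Q*l) = 35/12 - 5*Q*l)
38546/B(-176, -43) + 1858/J(75, 109) = 38546/((-43*(-176))) + 1858/(35/12 - 5*75*109) = 38546/7568 + 1858/(35/12 - 40875) = 38546*(1/7568) + 1858/(-490465/12) = 19273/3784 + 1858*(-12/490465) = 19273/3784 - 22296/490465 = 9368363881/1855919560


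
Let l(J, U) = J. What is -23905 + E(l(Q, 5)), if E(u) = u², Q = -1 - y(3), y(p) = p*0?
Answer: -23904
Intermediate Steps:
y(p) = 0
Q = -1 (Q = -1 - 1*0 = -1 + 0 = -1)
-23905 + E(l(Q, 5)) = -23905 + (-1)² = -23905 + 1 = -23904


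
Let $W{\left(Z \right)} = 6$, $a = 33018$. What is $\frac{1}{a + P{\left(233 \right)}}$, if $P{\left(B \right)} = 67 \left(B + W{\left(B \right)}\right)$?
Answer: $\frac{1}{49031} \approx 2.0395 \cdot 10^{-5}$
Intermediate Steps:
$P{\left(B \right)} = 402 + 67 B$ ($P{\left(B \right)} = 67 \left(B + 6\right) = 67 \left(6 + B\right) = 402 + 67 B$)
$\frac{1}{a + P{\left(233 \right)}} = \frac{1}{33018 + \left(402 + 67 \cdot 233\right)} = \frac{1}{33018 + \left(402 + 15611\right)} = \frac{1}{33018 + 16013} = \frac{1}{49031}$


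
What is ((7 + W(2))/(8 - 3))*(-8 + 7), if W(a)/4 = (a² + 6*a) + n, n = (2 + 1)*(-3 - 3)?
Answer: ⅕ ≈ 0.20000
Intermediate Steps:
n = -18 (n = 3*(-6) = -18)
W(a) = -72 + 4*a² + 24*a (W(a) = 4*((a² + 6*a) - 18) = 4*(-18 + a² + 6*a) = -72 + 4*a² + 24*a)
((7 + W(2))/(8 - 3))*(-8 + 7) = ((7 + (-72 + 4*2² + 24*2))/(8 - 3))*(-8 + 7) = ((7 + (-72 + 4*4 + 48))/5)*(-1) = ((7 + (-72 + 16 + 48))*(⅕))*(-1) = ((7 - 8)*(⅕))*(-1) = -1*⅕*(-1) = -⅕*(-1) = ⅕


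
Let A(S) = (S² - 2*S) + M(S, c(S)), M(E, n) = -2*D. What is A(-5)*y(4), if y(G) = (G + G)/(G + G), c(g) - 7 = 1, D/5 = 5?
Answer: -15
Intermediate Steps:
D = 25 (D = 5*5 = 25)
c(g) = 8 (c(g) = 7 + 1 = 8)
M(E, n) = -50 (M(E, n) = -2*25 = -50)
y(G) = 1 (y(G) = (2*G)/((2*G)) = (2*G)*(1/(2*G)) = 1)
A(S) = -50 + S² - 2*S (A(S) = (S² - 2*S) - 50 = -50 + S² - 2*S)
A(-5)*y(4) = (-50 + (-5)² - 2*(-5))*1 = (-50 + 25 + 10)*1 = -15*1 = -15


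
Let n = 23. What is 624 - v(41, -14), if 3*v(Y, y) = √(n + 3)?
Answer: 624 - √26/3 ≈ 622.30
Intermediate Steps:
v(Y, y) = √26/3 (v(Y, y) = √(23 + 3)/3 = √26/3)
624 - v(41, -14) = 624 - √26/3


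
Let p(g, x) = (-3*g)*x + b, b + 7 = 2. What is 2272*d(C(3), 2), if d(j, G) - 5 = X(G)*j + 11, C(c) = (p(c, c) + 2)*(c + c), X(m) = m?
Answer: -781568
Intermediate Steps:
b = -5 (b = -7 + 2 = -5)
p(g, x) = -5 - 3*g*x (p(g, x) = (-3*g)*x - 5 = -3*g*x - 5 = -5 - 3*g*x)
C(c) = 2*c*(-3 - 3*c**2) (C(c) = ((-5 - 3*c*c) + 2)*(c + c) = ((-5 - 3*c**2) + 2)*(2*c) = (-3 - 3*c**2)*(2*c) = 2*c*(-3 - 3*c**2))
d(j, G) = 16 + G*j (d(j, G) = 5 + (G*j + 11) = 5 + (11 + G*j) = 16 + G*j)
2272*d(C(3), 2) = 2272*(16 + 2*(-6*3*(1 + 3**2))) = 2272*(16 + 2*(-6*3*(1 + 9))) = 2272*(16 + 2*(-6*3*10)) = 2272*(16 + 2*(-180)) = 2272*(16 - 360) = 2272*(-344) = -781568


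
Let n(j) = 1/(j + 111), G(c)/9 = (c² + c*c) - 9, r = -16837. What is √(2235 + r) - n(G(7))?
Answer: -1/912 + 7*I*√298 ≈ -0.0010965 + 120.84*I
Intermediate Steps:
G(c) = -81 + 18*c² (G(c) = 9*((c² + c*c) - 9) = 9*((c² + c²) - 9) = 9*(2*c² - 9) = 9*(-9 + 2*c²) = -81 + 18*c²)
n(j) = 1/(111 + j)
√(2235 + r) - n(G(7)) = √(2235 - 16837) - 1/(111 + (-81 + 18*7²)) = √(-14602) - 1/(111 + (-81 + 18*49)) = 7*I*√298 - 1/(111 + (-81 + 882)) = 7*I*√298 - 1/(111 + 801) = 7*I*√298 - 1/912 = -1/912 + 7*I*√298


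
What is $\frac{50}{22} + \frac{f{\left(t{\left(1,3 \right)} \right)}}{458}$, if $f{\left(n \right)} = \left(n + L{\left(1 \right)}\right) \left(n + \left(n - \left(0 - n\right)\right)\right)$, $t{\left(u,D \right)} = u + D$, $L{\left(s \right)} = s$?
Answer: $\frac{6055}{2519} \approx 2.4037$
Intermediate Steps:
$t{\left(u,D \right)} = D + u$
$f{\left(n \right)} = 3 n \left(1 + n\right)$ ($f{\left(n \right)} = \left(n + 1\right) \left(n + \left(n - \left(0 - n\right)\right)\right) = \left(1 + n\right) \left(n + \left(n - - n\right)\right) = \left(1 + n\right) \left(n + \left(n + n\right)\right) = \left(1 + n\right) \left(n + 2 n\right) = \left(1 + n\right) 3 n = 3 n \left(1 + n\right)$)
$\frac{50}{22} + \frac{f{\left(t{\left(1,3 \right)} \right)}}{458} = \frac{50}{22} + \frac{3 \left(3 + 1\right) \left(1 + \left(3 + 1\right)\right)}{458} = 50 \cdot \frac{1}{22} + 3 \cdot 4 \left(1 + 4\right) \frac{1}{458} = \frac{25}{11} + 3 \cdot 4 \cdot 5 \cdot \frac{1}{458} = \frac{25}{11} + 60 \cdot \frac{1}{458} = \frac{25}{11} + \frac{30}{229} = \frac{6055}{2519}$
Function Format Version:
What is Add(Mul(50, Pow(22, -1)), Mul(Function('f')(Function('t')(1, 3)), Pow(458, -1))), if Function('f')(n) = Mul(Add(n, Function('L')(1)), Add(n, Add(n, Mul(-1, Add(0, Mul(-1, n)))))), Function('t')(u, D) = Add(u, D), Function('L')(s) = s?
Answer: Rational(6055, 2519) ≈ 2.4037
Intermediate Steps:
Function('t')(u, D) = Add(D, u)
Function('f')(n) = Mul(3, n, Add(1, n)) (Function('f')(n) = Mul(Add(n, 1), Add(n, Add(n, Mul(-1, Add(0, Mul(-1, n)))))) = Mul(Add(1, n), Add(n, Add(n, Mul(-1, Mul(-1, n))))) = Mul(Add(1, n), Add(n, Add(n, n))) = Mul(Add(1, n), Add(n, Mul(2, n))) = Mul(Add(1, n), Mul(3, n)) = Mul(3, n, Add(1, n)))
Add(Mul(50, Pow(22, -1)), Mul(Function('f')(Function('t')(1, 3)), Pow(458, -1))) = Add(Mul(50, Pow(22, -1)), Mul(Mul(3, Add(3, 1), Add(1, Add(3, 1))), Pow(458, -1))) = Add(Mul(50, Rational(1, 22)), Mul(Mul(3, 4, Add(1, 4)), Rational(1, 458))) = Add(Rational(25, 11), Mul(Mul(3, 4, 5), Rational(1, 458))) = Add(Rational(25, 11), Mul(60, Rational(1, 458))) = Add(Rational(25, 11), Rational(30, 229)) = Rational(6055, 2519)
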